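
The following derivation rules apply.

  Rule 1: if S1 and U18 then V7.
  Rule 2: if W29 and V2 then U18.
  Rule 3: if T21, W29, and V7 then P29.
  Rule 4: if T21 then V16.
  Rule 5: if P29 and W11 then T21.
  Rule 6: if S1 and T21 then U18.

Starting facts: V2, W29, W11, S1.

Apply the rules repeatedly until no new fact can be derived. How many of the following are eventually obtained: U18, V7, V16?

W29 and V2 hold, so U18 follows (Rule 2).
S1 and U18 hold, so V7 follows (Rule 1).
U18: reached.
V7: reached.
V16 would need T21 (Rule 4), but T21 is never established.
Reached: U18 and V7 — 2 of the 3.

2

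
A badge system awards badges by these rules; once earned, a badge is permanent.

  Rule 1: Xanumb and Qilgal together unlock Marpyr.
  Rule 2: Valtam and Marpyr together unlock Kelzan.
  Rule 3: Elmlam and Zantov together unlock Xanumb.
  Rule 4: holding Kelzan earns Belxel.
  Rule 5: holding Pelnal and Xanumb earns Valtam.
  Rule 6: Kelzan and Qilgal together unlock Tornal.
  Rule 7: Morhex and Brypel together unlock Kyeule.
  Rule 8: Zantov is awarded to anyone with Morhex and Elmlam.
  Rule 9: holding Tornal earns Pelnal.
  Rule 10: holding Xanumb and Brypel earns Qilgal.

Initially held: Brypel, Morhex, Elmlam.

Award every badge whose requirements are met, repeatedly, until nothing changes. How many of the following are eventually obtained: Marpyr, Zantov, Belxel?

2

With Morhex and Elmlam, Zantov is earned (Rule 8).
With Elmlam and Zantov, Xanumb is earned (Rule 3).
With Xanumb and Brypel, Qilgal is earned (Rule 10).
With Xanumb and Qilgal, Marpyr is earned (Rule 1).
Marpyr: reached.
Zantov: reached.
Belxel would need Kelzan (Rule 4), but Kelzan is never earned.
Reached: Marpyr and Zantov — 2 of the 3.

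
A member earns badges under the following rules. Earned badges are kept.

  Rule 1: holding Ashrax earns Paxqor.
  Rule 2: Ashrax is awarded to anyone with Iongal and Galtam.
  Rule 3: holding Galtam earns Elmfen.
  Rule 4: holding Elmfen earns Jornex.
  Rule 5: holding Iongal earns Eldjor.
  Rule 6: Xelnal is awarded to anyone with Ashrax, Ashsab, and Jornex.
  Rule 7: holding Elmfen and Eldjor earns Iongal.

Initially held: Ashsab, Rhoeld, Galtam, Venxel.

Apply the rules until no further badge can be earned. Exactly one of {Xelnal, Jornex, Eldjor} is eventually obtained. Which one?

With Galtam, Elmfen is earned (Rule 3).
With Elmfen, Jornex is earned (Rule 4).
Xelnal would need Ashrax, Ashsab, and Jornex (Rule 6), but Ashrax is never earned. Eldjor would need Iongal (Rule 5), but Iongal is never earned.

Jornex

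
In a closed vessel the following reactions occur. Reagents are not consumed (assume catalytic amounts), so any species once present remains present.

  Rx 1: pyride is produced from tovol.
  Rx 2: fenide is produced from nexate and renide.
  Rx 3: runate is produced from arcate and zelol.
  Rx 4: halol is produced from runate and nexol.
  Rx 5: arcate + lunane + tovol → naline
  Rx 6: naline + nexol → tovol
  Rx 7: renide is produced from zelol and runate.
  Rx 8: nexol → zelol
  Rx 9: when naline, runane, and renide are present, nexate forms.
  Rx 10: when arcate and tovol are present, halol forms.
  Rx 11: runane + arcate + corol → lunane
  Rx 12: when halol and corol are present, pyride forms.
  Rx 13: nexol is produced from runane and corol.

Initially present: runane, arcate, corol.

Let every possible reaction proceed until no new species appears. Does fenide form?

No

fenide would need nexate and renide (Rx 2), but nexate never forms.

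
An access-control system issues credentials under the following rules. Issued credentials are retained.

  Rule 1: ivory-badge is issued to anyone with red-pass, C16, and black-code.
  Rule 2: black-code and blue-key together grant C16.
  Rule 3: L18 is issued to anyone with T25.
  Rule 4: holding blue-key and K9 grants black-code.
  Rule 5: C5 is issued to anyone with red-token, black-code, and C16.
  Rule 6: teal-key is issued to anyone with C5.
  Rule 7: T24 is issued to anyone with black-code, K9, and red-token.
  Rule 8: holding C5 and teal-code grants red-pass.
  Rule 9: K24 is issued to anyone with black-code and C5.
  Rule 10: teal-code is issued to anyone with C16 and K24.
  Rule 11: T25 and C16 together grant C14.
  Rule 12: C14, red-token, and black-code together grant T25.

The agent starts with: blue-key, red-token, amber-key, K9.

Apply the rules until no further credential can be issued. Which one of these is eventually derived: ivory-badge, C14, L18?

ivory-badge

Holding blue-key and K9 grants black-code (Rule 4).
Holding black-code and blue-key grants C16 (Rule 2).
Holding red-token, black-code, and C16 grants C5 (Rule 5).
Holding black-code and C5 grants K24 (Rule 9).
Holding C16 and K24 grants teal-code (Rule 10).
Holding C5 and teal-code grants red-pass (Rule 8).
Holding red-pass, C16, and black-code grants ivory-badge (Rule 1).
L18 would need T25 (Rule 3), but T25 is never granted. C14 would need T25 and C16 (Rule 11), but T25 is never granted.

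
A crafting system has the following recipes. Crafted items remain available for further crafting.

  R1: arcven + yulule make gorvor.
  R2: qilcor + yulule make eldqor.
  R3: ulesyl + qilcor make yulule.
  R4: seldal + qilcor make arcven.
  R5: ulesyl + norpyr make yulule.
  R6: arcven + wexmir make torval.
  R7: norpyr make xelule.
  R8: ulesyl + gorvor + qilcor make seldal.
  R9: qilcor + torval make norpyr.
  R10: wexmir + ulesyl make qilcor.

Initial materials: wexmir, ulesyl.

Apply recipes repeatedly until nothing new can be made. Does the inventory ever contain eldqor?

Yes

wexmir + ulesyl → qilcor (R10).
ulesyl + qilcor → yulule (R3).
qilcor + yulule → eldqor (R2).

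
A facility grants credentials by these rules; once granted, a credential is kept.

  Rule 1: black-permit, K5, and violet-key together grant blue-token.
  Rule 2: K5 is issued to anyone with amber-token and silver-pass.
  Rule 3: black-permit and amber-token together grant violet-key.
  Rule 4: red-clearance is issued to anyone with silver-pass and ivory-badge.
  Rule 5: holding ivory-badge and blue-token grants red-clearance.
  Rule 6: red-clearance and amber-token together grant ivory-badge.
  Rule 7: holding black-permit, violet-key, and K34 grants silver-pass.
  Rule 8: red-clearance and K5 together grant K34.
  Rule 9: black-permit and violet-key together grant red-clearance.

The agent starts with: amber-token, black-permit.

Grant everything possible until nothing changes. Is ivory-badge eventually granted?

Holding black-permit and amber-token grants violet-key (Rule 3).
Holding black-permit and violet-key grants red-clearance (Rule 9).
Holding red-clearance and amber-token grants ivory-badge (Rule 6).

Yes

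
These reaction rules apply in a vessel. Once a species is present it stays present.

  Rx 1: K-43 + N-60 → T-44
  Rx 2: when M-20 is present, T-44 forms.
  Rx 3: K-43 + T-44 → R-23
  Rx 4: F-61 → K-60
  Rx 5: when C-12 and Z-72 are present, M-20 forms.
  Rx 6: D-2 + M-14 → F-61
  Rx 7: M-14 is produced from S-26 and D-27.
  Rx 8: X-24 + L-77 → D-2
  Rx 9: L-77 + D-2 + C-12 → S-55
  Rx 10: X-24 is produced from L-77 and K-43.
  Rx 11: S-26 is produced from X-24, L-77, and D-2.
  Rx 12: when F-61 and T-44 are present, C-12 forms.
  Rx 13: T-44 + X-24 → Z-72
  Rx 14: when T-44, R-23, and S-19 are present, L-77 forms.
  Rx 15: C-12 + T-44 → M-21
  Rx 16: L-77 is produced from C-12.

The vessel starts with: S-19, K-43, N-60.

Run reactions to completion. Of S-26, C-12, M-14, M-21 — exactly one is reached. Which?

S-26

K-43 and N-60 present → T-44 forms (Rx 1).
K-43 and T-44 present → R-23 forms (Rx 3).
T-44, R-23, and S-19 present → L-77 forms (Rx 14).
L-77 and K-43 present → X-24 forms (Rx 10).
X-24 and L-77 present → D-2 forms (Rx 8).
X-24, L-77, and D-2 present → S-26 forms (Rx 11).
C-12 would need F-61 and T-44 (Rx 12), but F-61 never forms. M-14 would need S-26 and D-27 (Rx 7), but D-27 never forms. M-21 would need C-12 and T-44 (Rx 15), but C-12 never forms.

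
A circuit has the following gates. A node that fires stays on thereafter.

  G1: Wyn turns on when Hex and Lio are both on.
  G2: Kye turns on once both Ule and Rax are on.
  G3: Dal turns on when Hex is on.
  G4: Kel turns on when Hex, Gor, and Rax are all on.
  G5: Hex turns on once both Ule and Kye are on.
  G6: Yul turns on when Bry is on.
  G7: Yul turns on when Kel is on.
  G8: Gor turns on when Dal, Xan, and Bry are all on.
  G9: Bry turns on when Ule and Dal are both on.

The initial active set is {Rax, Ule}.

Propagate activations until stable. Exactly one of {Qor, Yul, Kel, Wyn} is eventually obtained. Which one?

Yul

G2: Ule and Rax on → Kye on.
G5: Ule and Kye on → Hex on.
Hex is on, so Dal turns on (G3).
Ule and Dal are on, so Bry turns on (G9).
Bry is on, so Yul turns on (G6).
Wyn would need Hex and Lio (G1), but Lio never turns on. Kel would need Hex, Gor, and Rax (G4), but Gor never turns on. No rule produces Qor, and it is not given.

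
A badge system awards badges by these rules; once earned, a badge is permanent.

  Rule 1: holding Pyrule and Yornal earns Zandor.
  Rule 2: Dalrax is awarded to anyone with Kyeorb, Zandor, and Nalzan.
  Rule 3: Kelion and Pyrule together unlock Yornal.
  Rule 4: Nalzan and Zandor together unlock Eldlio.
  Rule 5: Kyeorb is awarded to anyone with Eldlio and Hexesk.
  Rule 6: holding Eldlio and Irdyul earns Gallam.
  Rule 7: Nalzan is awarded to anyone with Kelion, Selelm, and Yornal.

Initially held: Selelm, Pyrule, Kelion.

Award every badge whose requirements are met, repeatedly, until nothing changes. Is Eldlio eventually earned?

With Kelion and Pyrule, Yornal is earned (Rule 3).
With Kelion, Selelm, and Yornal, Nalzan is earned (Rule 7).
With Pyrule and Yornal, Zandor is earned (Rule 1).
With Nalzan and Zandor, Eldlio is earned (Rule 4).

Yes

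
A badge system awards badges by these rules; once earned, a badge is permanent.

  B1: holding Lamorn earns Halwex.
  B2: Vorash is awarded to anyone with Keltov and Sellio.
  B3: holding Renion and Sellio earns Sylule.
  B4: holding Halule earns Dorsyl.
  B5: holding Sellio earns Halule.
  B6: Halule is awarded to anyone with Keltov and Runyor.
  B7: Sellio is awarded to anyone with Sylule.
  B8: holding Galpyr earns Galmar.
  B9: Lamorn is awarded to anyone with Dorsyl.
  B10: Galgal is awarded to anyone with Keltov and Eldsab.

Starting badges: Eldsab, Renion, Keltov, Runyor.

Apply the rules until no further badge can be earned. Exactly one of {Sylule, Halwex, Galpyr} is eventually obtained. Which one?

With Keltov and Runyor, Halule is earned (B6).
With Halule, Dorsyl is earned (B4).
With Dorsyl, Lamorn is earned (B9).
With Lamorn, Halwex is earned (B1).
Sylule would need Renion and Sellio (B3), but Sellio is never earned. No rule produces Galpyr, and it is not given.

Halwex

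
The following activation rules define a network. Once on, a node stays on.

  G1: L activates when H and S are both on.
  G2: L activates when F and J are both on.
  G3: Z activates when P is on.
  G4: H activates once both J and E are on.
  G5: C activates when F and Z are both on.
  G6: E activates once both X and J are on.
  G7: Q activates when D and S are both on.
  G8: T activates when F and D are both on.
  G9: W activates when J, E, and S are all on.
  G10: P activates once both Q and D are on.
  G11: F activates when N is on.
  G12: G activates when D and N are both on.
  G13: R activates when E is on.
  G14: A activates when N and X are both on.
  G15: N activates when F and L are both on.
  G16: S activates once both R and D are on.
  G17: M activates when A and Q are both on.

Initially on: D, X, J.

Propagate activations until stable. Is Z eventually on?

Yes

X and J are on, so E activates (G6).
E is on, so R activates (G13).
R and D are on, so S activates (G16).
D and S are on, so Q activates (G7).
G10: Q and D on → P on.
G3: P on → Z on.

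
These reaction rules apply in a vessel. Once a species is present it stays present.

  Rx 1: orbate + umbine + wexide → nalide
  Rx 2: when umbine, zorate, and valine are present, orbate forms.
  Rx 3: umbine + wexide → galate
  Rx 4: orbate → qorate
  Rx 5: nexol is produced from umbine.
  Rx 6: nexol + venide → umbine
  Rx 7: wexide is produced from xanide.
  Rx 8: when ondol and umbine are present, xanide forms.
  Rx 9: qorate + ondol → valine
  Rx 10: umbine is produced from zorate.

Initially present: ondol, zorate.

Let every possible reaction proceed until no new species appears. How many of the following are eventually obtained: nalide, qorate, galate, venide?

1

zorate present → umbine forms (Rx 10).
ondol and umbine present → xanide forms (Rx 8).
xanide present → wexide forms (Rx 7).
umbine and wexide present → galate forms (Rx 3).
nalide would need orbate, umbine, and wexide (Rx 1), but orbate never forms.
qorate would need orbate (Rx 4), but orbate never forms.
galate: reached.
No rule produces venide, and it is not given.
Reached: galate — 1 of the 4.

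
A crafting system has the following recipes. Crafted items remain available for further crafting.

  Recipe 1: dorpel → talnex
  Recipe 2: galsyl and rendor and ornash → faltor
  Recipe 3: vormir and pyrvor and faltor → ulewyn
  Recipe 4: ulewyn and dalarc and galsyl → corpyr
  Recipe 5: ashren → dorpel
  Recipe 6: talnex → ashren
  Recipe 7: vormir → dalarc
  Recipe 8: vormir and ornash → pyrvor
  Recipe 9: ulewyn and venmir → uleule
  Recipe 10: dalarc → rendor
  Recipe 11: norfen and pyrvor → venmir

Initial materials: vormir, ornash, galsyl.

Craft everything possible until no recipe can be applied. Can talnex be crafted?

talnex would need dorpel (Recipe 1), but dorpel is never obtained.

No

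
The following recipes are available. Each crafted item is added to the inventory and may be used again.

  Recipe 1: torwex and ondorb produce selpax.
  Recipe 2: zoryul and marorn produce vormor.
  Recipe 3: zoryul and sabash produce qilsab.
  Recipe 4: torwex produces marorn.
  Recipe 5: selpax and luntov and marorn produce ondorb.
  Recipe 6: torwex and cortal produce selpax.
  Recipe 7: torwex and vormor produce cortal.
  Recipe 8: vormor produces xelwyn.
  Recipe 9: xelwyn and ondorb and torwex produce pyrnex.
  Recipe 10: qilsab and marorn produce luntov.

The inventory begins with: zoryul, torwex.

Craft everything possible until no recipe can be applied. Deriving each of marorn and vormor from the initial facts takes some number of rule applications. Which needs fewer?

marorn: torwex → marorn (Recipe 4). [1 rule application]
vormor: Using Recipe 4, torwex makes marorn. Using Recipe 2, zoryul and marorn make vormor. [2 rule applications]
marorn needs fewer.

marorn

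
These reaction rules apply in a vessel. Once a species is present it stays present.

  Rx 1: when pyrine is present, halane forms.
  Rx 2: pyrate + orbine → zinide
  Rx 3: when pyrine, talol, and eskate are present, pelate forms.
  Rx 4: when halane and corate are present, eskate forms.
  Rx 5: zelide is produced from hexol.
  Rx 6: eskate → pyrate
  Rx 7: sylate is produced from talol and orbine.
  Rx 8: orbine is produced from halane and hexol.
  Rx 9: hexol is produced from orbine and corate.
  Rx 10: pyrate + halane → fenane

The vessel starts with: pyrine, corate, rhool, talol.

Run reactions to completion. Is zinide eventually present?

No

zinide would need pyrate and orbine (Rx 2), but orbine never forms.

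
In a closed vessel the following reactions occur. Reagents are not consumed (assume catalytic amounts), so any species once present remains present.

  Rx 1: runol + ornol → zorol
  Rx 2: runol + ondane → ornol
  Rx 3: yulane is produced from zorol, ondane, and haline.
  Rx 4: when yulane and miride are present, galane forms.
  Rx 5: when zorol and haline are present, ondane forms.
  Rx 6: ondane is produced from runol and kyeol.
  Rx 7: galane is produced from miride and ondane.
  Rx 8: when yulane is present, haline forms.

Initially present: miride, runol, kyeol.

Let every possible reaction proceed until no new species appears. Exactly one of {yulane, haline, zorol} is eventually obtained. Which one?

runol and kyeol present → ondane forms (Rx 6).
runol and ondane present → ornol forms (Rx 2).
runol and ornol present → zorol forms (Rx 1).
yulane would need zorol, ondane, and haline (Rx 3), but haline never forms. haline would need yulane (Rx 8), but yulane never forms.

zorol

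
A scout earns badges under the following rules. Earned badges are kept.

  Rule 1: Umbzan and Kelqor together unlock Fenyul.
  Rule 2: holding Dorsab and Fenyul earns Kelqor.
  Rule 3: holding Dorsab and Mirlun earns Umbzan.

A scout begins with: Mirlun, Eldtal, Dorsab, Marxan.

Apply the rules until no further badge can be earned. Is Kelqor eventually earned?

No

Kelqor would need Dorsab and Fenyul (Rule 2), but Fenyul is never earned.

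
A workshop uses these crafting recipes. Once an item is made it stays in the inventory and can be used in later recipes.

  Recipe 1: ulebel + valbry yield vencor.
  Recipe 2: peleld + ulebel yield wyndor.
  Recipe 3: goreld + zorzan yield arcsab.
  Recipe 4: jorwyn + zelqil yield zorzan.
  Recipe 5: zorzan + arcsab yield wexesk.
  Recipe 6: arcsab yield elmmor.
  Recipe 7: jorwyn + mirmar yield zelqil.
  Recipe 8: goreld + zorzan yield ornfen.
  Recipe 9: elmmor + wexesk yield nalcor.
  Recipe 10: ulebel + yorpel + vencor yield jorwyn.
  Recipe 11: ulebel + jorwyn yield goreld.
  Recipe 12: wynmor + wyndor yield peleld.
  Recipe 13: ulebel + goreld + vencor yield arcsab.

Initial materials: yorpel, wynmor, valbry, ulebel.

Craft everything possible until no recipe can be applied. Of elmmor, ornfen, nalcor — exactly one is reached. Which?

ulebel + valbry → vencor (Recipe 1).
Using Recipe 10, ulebel, yorpel, and vencor make jorwyn.
Using Recipe 11, ulebel and jorwyn make goreld.
Using Recipe 13, ulebel, goreld, and vencor make arcsab.
arcsab → elmmor (Recipe 6).
nalcor would need elmmor and wexesk (Recipe 9), but wexesk is never obtained. ornfen would need goreld and zorzan (Recipe 8), but zorzan is never obtained.

elmmor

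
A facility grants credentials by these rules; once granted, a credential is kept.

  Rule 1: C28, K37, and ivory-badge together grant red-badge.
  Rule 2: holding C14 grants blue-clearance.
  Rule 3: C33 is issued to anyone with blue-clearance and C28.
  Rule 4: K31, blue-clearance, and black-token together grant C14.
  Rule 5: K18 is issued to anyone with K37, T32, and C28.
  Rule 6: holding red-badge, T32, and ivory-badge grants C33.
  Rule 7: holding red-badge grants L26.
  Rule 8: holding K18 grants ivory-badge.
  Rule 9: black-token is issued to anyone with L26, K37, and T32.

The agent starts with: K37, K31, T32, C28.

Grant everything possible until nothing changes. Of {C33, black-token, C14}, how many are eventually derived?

2

Holding K37, T32, and C28 grants K18 (Rule 5).
Holding K18 grants ivory-badge (Rule 8).
Holding C28, K37, and ivory-badge grants red-badge (Rule 1).
Holding red-badge, T32, and ivory-badge grants C33 (Rule 6).
Holding red-badge grants L26 (Rule 7).
Holding L26, K37, and T32 grants black-token (Rule 9).
C33: reached.
black-token: reached.
C14 would need K31, blue-clearance, and black-token (Rule 4), but blue-clearance is never granted.
Reached: C33 and black-token — 2 of the 3.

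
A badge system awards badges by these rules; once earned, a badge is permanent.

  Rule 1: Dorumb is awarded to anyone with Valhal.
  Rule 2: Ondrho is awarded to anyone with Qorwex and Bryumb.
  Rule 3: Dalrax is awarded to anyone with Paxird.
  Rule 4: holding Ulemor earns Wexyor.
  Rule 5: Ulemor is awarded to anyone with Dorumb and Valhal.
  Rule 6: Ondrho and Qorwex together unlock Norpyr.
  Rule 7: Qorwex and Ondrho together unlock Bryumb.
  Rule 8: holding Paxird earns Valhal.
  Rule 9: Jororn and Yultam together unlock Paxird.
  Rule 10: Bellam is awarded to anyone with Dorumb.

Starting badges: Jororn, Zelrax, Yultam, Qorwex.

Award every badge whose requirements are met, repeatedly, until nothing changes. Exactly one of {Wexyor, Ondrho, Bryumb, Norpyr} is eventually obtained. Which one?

Wexyor

With Jororn and Yultam, Paxird is earned (Rule 9).
With Paxird, Valhal is earned (Rule 8).
With Valhal, Dorumb is earned (Rule 1).
With Dorumb and Valhal, Ulemor is earned (Rule 5).
With Ulemor, Wexyor is earned (Rule 4).
Ondrho would need Qorwex and Bryumb (Rule 2), but Bryumb is never earned. Norpyr would need Ondrho and Qorwex (Rule 6), but Ondrho is never earned. Bryumb would need Qorwex and Ondrho (Rule 7), but Ondrho is never earned.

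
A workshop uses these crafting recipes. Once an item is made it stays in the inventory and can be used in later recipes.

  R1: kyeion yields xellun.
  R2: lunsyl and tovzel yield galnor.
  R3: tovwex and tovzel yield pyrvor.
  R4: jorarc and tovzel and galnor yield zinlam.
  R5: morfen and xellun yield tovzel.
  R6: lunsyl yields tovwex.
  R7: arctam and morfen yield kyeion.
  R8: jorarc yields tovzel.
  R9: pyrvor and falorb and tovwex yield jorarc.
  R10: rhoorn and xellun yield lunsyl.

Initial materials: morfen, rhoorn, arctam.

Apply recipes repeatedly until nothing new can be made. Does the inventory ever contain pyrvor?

Yes

Using R7, arctam and morfen make kyeion.
kyeion → xellun (R1).
Using R10, rhoorn and xellun make lunsyl.
morfen and xellun → tovzel (R5).
lunsyl → tovwex (R6).
tovwex and tovzel → pyrvor (R3).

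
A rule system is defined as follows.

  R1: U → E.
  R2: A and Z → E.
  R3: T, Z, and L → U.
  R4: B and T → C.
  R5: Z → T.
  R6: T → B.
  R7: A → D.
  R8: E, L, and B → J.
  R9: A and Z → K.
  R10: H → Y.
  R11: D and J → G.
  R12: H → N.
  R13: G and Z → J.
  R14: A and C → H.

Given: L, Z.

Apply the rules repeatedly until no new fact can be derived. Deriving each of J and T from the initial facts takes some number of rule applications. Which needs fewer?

T

T: Z holds, so T follows (R5). [1 rule application]
J: Z holds, so T follows (R5). T, Z, and L hold, so U follows (R3). T holds, so B follows (R6). U holds, so E follows (R1). E, L, and B hold, so J follows (R8). [5 rule applications]
T needs fewer.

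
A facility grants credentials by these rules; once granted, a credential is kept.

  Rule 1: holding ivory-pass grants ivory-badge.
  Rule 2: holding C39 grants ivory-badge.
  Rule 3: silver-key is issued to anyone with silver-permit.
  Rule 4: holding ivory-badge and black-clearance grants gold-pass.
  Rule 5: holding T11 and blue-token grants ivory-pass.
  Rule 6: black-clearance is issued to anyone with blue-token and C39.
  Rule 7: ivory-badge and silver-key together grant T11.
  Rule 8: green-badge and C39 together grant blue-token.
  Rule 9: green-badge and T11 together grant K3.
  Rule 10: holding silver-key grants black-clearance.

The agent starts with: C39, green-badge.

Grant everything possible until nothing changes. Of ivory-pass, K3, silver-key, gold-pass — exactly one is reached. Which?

gold-pass

Holding C39 grants ivory-badge (Rule 2).
Holding green-badge and C39 grants blue-token (Rule 8).
Holding blue-token and C39 grants black-clearance (Rule 6).
Holding ivory-badge and black-clearance grants gold-pass (Rule 4).
silver-key would need silver-permit (Rule 3), but silver-permit is never granted. ivory-pass would need T11 and blue-token (Rule 5), but T11 is never granted. K3 would need green-badge and T11 (Rule 9), but T11 is never granted.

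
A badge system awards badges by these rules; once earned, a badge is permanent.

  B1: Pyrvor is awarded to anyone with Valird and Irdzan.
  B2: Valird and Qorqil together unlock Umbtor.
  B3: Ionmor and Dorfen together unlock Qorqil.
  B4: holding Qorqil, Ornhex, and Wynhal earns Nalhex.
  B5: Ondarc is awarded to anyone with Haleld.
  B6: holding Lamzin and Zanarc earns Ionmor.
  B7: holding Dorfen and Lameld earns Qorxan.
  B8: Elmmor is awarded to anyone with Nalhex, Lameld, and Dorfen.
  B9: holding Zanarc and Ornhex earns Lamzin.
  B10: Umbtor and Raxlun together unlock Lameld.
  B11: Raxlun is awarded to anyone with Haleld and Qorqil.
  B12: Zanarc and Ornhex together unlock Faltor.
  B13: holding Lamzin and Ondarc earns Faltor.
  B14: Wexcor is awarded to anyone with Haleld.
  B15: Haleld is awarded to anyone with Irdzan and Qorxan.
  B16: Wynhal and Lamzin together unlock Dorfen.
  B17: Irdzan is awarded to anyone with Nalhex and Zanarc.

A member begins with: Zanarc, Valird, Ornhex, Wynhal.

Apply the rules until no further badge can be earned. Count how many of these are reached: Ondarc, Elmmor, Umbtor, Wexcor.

With Zanarc and Ornhex, Lamzin is earned (B9).
With Wynhal and Lamzin, Dorfen is earned (B16).
With Lamzin and Zanarc, Ionmor is earned (B6).
With Ionmor and Dorfen, Qorqil is earned (B3).
With Valird and Qorqil, Umbtor is earned (B2).
Ondarc would need Haleld (B5), but Haleld is never earned.
Elmmor would need Nalhex, Lameld, and Dorfen (B8), but Lameld is never earned.
Umbtor: reached.
Wexcor would need Haleld (B14), but Haleld is never earned.
Reached: Umbtor — 1 of the 4.

1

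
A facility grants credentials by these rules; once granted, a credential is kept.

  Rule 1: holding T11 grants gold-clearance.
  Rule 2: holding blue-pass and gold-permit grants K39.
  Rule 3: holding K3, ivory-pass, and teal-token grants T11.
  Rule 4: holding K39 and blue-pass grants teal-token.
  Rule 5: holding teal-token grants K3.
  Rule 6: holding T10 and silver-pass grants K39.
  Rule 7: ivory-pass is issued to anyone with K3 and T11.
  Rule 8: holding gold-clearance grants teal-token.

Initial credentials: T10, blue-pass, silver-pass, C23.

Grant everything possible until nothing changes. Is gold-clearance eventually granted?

No

gold-clearance would need T11 (Rule 1), but T11 is never granted.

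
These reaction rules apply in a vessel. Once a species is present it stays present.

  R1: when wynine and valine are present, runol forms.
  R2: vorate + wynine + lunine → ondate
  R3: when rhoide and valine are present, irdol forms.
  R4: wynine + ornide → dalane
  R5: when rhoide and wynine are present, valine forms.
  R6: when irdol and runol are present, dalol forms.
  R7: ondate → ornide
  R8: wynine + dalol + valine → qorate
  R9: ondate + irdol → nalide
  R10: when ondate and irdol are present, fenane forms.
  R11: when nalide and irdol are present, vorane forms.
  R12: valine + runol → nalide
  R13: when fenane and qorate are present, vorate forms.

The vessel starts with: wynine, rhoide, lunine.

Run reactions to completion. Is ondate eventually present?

No

ondate would need vorate, wynine, and lunine (R2), but vorate never forms.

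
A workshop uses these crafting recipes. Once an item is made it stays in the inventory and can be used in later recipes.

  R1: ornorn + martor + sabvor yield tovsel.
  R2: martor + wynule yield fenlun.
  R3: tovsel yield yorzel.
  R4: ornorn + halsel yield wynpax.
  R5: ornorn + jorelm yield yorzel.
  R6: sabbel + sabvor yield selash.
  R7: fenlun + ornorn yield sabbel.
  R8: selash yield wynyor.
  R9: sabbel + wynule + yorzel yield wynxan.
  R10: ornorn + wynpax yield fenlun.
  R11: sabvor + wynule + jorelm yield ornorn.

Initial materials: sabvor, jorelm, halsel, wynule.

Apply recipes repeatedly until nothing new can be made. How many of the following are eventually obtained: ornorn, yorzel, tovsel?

2

sabvor + wynule + jorelm → ornorn (R11).
Using R5, ornorn and jorelm make yorzel.
ornorn: reached.
yorzel: reached.
tovsel would need ornorn, martor, and sabvor (R1), but martor is never obtained.
Reached: ornorn and yorzel — 2 of the 3.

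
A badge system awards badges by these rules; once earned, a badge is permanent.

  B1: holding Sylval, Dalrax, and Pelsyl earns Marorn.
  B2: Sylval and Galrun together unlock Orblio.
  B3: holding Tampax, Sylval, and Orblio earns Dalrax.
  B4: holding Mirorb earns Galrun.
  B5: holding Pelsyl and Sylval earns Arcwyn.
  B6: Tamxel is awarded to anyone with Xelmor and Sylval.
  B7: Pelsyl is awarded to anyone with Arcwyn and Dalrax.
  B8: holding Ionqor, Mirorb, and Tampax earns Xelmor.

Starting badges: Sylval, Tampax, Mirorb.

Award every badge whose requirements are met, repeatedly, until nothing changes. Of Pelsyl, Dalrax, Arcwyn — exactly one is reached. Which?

Dalrax

With Mirorb, Galrun is earned (B4).
With Sylval and Galrun, Orblio is earned (B2).
With Tampax, Sylval, and Orblio, Dalrax is earned (B3).
Pelsyl would need Arcwyn and Dalrax (B7), but Arcwyn is never earned. Arcwyn would need Pelsyl and Sylval (B5), but Pelsyl is never earned.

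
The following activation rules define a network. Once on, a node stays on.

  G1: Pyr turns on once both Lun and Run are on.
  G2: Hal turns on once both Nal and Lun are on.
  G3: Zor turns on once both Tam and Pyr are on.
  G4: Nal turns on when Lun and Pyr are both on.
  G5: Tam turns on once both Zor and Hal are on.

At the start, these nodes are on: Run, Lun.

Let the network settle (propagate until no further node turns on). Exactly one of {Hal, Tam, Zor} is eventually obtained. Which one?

Hal

Lun and Run are on, so Pyr turns on (G1).
G4: Lun and Pyr on → Nal on.
G2: Nal and Lun on → Hal on.
Zor would need Tam and Pyr (G3), but Tam never turns on. Tam would need Zor and Hal (G5), but Zor never turns on.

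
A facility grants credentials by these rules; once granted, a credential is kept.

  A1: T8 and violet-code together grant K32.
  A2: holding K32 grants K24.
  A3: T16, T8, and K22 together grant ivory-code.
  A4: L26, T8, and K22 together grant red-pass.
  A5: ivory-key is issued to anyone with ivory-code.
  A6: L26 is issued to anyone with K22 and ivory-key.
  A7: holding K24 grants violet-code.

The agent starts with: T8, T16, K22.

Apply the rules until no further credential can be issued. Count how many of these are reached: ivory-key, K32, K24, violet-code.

Holding T16, T8, and K22 grants ivory-code (A3).
Holding ivory-code grants ivory-key (A5).
ivory-key: reached.
K32 would need T8 and violet-code (A1), but violet-code is never granted.
K24 would need K32 (A2), but K32 is never granted.
violet-code would need K24 (A7), but K24 is never granted.
Reached: ivory-key — 1 of the 4.

1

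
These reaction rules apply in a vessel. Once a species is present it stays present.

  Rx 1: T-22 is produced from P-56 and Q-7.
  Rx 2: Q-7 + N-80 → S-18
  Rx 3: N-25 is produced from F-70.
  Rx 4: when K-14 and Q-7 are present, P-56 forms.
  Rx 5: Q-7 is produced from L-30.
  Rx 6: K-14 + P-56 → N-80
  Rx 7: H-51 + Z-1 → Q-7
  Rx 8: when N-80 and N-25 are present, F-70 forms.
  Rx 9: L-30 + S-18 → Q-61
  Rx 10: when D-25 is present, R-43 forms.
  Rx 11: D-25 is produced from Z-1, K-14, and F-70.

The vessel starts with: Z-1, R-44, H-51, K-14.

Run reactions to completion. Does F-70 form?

No

F-70 would need N-80 and N-25 (Rx 8), but N-25 never forms.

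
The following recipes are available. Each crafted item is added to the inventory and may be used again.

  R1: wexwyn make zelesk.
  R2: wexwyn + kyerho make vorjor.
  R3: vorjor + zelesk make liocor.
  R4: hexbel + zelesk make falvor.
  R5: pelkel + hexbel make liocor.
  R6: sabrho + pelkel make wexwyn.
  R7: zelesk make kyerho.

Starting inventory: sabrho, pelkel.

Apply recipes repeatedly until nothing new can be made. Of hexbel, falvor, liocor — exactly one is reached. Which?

liocor

sabrho + pelkel → wexwyn (R6).
Using R1, wexwyn makes zelesk.
zelesk → kyerho (R7).
wexwyn + kyerho → vorjor (R2).
Using R3, vorjor and zelesk make liocor.
No rule produces hexbel, and it is not given. falvor would need hexbel and zelesk (R4), but hexbel is never obtained.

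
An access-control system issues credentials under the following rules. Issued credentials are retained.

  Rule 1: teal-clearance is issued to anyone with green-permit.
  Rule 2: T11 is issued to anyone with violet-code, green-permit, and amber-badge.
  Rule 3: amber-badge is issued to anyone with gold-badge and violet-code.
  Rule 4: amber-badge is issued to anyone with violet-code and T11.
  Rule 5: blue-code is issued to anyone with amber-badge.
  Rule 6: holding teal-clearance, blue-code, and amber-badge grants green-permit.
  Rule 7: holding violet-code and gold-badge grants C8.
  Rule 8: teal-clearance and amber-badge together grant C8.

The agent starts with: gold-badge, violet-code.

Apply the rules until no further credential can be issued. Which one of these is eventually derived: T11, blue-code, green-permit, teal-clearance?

blue-code

Holding gold-badge and violet-code grants amber-badge (Rule 3).
Holding amber-badge grants blue-code (Rule 5).
T11 would need violet-code, green-permit, and amber-badge (Rule 2), but green-permit is never granted. green-permit would need teal-clearance, blue-code, and amber-badge (Rule 6), but teal-clearance is never granted. teal-clearance would need green-permit (Rule 1), but green-permit is never granted.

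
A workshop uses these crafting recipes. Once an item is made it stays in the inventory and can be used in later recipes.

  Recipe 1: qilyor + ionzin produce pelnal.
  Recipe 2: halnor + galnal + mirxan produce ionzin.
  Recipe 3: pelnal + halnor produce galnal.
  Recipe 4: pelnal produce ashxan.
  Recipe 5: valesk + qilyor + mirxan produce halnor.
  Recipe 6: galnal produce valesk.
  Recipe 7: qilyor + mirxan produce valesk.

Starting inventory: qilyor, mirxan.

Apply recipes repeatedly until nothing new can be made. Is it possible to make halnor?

Yes

qilyor + mirxan → valesk (Recipe 7).
valesk + qilyor + mirxan → halnor (Recipe 5).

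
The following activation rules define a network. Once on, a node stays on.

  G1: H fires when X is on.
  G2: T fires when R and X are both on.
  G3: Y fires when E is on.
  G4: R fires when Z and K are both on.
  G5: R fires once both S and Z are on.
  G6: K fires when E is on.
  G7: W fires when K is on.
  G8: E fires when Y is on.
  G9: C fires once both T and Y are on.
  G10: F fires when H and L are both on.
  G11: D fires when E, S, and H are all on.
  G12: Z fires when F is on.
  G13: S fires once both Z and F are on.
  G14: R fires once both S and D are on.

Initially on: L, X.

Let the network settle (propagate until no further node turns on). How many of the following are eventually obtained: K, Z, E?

1

X is on, so H fires (G1).
G10: H and L on → F on.
F is on, so Z fires (G12).
K would need E (G6), but E never turns on.
Z: reached.
E would need Y (G8), but Y never turns on.
Reached: Z — 1 of the 3.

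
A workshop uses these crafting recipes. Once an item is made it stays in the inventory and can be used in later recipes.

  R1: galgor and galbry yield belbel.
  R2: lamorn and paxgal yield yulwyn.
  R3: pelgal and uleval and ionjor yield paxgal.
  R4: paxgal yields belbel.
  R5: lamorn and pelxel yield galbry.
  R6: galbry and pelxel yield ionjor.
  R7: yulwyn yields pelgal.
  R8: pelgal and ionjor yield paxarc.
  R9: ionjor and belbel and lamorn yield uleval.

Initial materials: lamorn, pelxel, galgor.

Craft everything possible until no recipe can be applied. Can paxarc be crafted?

paxarc would need pelgal and ionjor (R8), but pelgal is never obtained.

No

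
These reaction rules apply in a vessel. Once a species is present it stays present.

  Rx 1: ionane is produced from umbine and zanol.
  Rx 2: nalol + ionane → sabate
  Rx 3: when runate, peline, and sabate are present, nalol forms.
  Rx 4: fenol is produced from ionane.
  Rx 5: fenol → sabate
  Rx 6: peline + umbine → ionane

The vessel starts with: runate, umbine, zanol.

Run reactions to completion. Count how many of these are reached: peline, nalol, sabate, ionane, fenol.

umbine and zanol present → ionane forms (Rx 1).
ionane present → fenol forms (Rx 4).
fenol present → sabate forms (Rx 5).
No rule produces peline, and it is not given.
nalol would need runate, peline, and sabate (Rx 3), but peline never forms.
sabate: reached.
ionane: reached.
fenol: reached.
Reached: sabate, ionane, and fenol — 3 of the 5.

3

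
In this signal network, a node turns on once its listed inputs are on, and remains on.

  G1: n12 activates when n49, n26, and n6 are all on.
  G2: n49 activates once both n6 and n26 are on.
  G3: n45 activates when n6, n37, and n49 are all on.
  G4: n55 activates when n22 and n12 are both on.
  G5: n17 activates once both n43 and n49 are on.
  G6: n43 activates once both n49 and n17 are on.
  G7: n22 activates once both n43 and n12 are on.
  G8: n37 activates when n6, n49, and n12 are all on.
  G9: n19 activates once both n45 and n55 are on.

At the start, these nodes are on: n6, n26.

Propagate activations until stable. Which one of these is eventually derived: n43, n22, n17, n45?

n45

n6 and n26 are on, so n49 activates (G2).
n49, n26, and n6 are on, so n12 activates (G1).
n6, n49, and n12 are on, so n37 activates (G8).
n6, n37, and n49 are on, so n45 activates (G3).
n43 would need n49 and n17 (G6), but n17 never turns on. n22 would need n43 and n12 (G7), but n43 never turns on. n17 would need n43 and n49 (G5), but n43 never turns on.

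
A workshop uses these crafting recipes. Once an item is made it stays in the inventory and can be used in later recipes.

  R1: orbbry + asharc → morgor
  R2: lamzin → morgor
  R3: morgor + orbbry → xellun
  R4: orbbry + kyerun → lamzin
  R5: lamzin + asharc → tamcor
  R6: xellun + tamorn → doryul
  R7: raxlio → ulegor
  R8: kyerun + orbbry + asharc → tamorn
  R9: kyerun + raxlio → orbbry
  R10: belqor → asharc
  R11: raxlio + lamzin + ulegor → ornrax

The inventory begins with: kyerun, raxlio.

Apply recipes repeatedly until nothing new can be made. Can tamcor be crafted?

tamcor would need lamzin and asharc (R5), but asharc is never obtained.

No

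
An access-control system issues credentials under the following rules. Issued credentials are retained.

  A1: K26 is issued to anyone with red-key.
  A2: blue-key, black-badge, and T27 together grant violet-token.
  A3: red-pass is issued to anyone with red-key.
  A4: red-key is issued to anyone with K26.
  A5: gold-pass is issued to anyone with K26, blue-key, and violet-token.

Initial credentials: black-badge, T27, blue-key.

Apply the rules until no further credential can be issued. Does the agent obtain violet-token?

Holding blue-key, black-badge, and T27 grants violet-token (A2).

Yes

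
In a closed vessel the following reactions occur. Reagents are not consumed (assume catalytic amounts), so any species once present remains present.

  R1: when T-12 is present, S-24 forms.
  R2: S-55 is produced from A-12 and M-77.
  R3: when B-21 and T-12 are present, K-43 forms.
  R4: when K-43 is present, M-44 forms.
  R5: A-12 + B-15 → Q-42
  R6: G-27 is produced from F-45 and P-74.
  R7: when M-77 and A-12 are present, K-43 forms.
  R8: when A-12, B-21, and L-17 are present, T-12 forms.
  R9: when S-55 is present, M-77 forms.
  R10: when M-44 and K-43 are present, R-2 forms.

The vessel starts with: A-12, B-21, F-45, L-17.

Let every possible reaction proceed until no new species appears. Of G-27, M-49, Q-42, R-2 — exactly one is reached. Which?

A-12, B-21, and L-17 present → T-12 forms (R8).
B-21 and T-12 present → K-43 forms (R3).
K-43 present → M-44 forms (R4).
M-44 and K-43 present → R-2 forms (R10).
Q-42 would need A-12 and B-15 (R5), but B-15 never forms. G-27 would need F-45 and P-74 (R6), but P-74 never forms. No rule produces M-49, and it is not given.

R-2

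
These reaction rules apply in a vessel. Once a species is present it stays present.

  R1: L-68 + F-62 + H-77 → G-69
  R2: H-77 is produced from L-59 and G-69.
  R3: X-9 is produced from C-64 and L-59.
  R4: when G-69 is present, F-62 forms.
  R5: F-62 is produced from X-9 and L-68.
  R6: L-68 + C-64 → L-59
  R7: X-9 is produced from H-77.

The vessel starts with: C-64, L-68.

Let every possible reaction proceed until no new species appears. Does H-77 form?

No

H-77 would need L-59 and G-69 (R2), but G-69 never forms.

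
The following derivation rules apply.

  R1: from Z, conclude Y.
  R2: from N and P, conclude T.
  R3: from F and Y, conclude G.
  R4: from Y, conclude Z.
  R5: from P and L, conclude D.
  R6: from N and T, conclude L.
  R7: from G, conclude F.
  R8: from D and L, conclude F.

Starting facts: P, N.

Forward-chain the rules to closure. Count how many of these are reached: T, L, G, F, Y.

3

N and P hold, so T follows (R2).
N and T hold, so L follows (R6).
P and L hold, so D follows (R5).
From D and L, R8 gives F.
T: reached.
L: reached.
G would need F and Y (R3), but Y is never established.
F: reached.
Y would need Z (R1), but Z is never established.
Reached: T, L, and F — 3 of the 5.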